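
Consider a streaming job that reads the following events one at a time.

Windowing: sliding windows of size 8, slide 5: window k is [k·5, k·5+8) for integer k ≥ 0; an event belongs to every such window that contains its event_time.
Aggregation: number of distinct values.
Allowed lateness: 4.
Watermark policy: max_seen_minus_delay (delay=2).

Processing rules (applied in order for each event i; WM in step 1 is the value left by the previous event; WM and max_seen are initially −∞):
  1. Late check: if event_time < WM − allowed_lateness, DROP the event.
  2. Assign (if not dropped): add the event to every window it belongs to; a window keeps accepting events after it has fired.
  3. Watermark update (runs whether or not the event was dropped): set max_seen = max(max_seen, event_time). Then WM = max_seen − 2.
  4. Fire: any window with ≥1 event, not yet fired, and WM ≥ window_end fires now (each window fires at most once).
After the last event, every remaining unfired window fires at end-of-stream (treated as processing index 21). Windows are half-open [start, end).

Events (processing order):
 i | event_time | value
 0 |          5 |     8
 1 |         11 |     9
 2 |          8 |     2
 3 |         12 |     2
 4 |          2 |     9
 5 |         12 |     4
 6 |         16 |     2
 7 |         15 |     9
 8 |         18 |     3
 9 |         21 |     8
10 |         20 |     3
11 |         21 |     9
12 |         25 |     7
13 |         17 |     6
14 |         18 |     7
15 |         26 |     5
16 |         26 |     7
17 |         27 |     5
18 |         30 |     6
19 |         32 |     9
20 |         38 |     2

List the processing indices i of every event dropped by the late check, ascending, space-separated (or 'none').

4 13 14

i=0 t=5 v=8: → [5,13),[0,8); WM=3
i=1 t=11 v=9: → [10,18),[5,13); WM=9; [0,8) fires=1
i=2 t=8 v=2: → [5,13); WM=9
i=3 t=12 v=2: → [10,18),[5,13); WM=10
i=4 t=2 v=9: DROP (t<10-4); WM=10
i=5 t=12 v=4: → [10,18),[5,13); WM=10
i=6 t=16 v=2: → [15,23),[10,18); WM=14; [5,13) fires=4
i=7 t=15 v=9: → [15,23),[10,18); WM=14
i=8 t=18 v=3: → [15,23); WM=16
i=9 t=21 v=8: → [20,28),[15,23); WM=19; [10,18) fires=3
i=10 t=20 v=3: → [20,28),[15,23); WM=19
i=11 t=21 v=9: → [20,28),[15,23); WM=19
i=12 t=25 v=7: → [25,33),[20,28); WM=23; [15,23) fires=4
i=13 t=17 v=6: DROP (t<23-4); WM=23
i=14 t=18 v=7: DROP (t<23-4); WM=23
i=15 t=26 v=5: → [25,33),[20,28); WM=24
i=16 t=26 v=7: → [25,33),[20,28); WM=24
i=17 t=27 v=5: → [25,33),[20,28); WM=25
i=18 t=30 v=6: → [30,38),[25,33); WM=28; [20,28) fires=5
i=19 t=32 v=9: → [30,38),[25,33); WM=30
i=20 t=38 v=2: → [35,43); WM=36; [25,33) fires=4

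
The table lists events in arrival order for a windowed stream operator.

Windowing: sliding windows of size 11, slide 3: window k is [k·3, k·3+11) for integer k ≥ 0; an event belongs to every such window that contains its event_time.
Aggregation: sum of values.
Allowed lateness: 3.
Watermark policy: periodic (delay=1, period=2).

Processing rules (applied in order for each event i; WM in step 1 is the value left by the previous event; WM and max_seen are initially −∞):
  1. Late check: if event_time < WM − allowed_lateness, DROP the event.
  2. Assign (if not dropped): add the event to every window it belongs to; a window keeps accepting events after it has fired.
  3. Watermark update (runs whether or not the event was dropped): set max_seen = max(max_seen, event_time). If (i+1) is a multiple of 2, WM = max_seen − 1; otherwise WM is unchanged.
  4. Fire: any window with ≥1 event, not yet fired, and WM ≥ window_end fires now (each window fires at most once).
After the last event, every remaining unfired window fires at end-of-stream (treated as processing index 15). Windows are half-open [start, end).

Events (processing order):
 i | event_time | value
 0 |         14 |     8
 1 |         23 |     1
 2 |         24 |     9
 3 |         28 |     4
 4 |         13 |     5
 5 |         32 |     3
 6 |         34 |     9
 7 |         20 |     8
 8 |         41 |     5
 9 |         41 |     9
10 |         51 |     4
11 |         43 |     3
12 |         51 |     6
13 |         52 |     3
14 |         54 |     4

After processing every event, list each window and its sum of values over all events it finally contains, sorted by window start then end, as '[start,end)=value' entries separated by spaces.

[6,17)=8 [9,20)=8 [12,23)=8 [15,26)=10 [18,29)=14 [21,32)=14 [24,35)=25 [27,38)=16 [30,41)=12 [33,44)=26 [36,47)=17 [39,50)=17 [42,53)=16 [45,56)=17 [48,59)=17 [51,62)=17 [54,65)=4

i=0 t=14 v=8: → [12,23),[9,20),[6,17); WM=−∞
i=1 t=23 v=1: → [21,32),[18,29),[15,26); WM=22; [6,17) fires=8 [9,20) fires=8
i=2 t=24 v=9: → [24,35),[21,32),[18,29),[15,26); WM=22
i=3 t=28 v=4: → [27,38),[24,35),[21,32),[18,29); WM=27; [12,23) fires=8 [15,26) fires=10
i=4 t=13 v=5: DROP (t<27-3); WM=27
i=5 t=32 v=3: → [30,41),[27,38),[24,35); WM=31; [18,29) fires=14
i=6 t=34 v=9: → [33,44),[30,41),[27,38),[24,35); WM=31
i=7 t=20 v=8: DROP (t<31-3); WM=33; [21,32) fires=14
i=8 t=41 v=5: → [39,50),[36,47),[33,44); WM=33
i=9 t=41 v=9: → [39,50),[36,47),[33,44); WM=40; [24,35) fires=25 [27,38) fires=16
i=10 t=51 v=4: → [51,62),[48,59),[45,56),[42,53); WM=40
i=11 t=43 v=3: → [42,53),[39,50),[36,47),[33,44); WM=50; [30,41) fires=12 [33,44) fires=26 [36,47) fires=17 [39,50) fires=17
i=12 t=51 v=6: → [51,62),[48,59),[45,56),[42,53); WM=50
i=13 t=52 v=3: → [51,62),[48,59),[45,56),[42,53); WM=51
i=14 t=54 v=4: → [54,65),[51,62),[48,59),[45,56); WM=51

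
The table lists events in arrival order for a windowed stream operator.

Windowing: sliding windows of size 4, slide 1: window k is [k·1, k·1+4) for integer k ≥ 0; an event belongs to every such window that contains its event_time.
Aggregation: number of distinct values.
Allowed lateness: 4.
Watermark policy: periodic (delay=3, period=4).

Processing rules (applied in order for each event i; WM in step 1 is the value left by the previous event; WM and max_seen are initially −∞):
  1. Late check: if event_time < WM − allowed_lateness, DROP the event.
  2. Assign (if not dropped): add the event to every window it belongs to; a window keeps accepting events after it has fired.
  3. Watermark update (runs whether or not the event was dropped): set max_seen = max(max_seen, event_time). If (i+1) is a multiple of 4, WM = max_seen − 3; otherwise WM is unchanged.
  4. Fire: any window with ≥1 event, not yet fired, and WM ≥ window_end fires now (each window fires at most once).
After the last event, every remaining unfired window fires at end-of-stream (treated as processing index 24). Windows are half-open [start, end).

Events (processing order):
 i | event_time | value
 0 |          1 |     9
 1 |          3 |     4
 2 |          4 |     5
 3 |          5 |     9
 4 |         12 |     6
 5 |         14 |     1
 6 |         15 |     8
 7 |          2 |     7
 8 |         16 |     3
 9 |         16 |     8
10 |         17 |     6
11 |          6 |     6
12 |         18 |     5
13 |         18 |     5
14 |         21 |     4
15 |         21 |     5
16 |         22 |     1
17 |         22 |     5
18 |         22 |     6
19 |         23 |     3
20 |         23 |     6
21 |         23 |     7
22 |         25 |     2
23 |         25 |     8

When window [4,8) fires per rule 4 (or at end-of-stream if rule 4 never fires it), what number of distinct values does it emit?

2

i=0 t=1 v=9: → [1,5),[0,4); WM=−∞
i=1 t=3 v=4: → [3,7),[2,6),[1,5),[0,4); WM=−∞
i=2 t=4 v=5: → [4,8),[3,7),[2,6),[1,5); WM=−∞
i=3 t=5 v=9: → [5,9),[4,8),[3,7),[2,6); WM=2
i=4 t=12 v=6: → [12,16),[11,15),[10,14),[9,13); WM=2
i=5 t=14 v=1: → [14,18),[13,17),[12,16),[11,15); WM=2
i=6 t=15 v=8: → [15,19),[14,18),[13,17),[12,16); WM=2
i=7 t=2 v=7: → [2,6),[1,5),[0,4); WM=12; [0,4) fires=3 [1,5) fires=4 [2,6) fires=4 [3,7) fires=3 [4,8) fires=2 [5,9) fires=1
i=8 t=16 v=3: → [16,20),[15,19),[14,18),[13,17); WM=12
i=9 t=16 v=8: → [16,20),[15,19),[14,18),[13,17); WM=12
i=10 t=17 v=6: → [17,21),[16,20),[15,19),[14,18); WM=12
i=11 t=6 v=6: DROP (t<12-4); WM=14; [9,13) fires=1 [10,14) fires=1
i=12 t=18 v=5: → [18,22),[17,21),[16,20),[15,19); WM=14
i=13 t=18 v=5: → [18,22),[17,21),[16,20),[15,19); WM=14
i=14 t=21 v=4: → [21,25),[20,24),[19,23),[18,22); WM=14
i=15 t=21 v=5: → [21,25),[20,24),[19,23),[18,22); WM=18; [11,15) fires=2 [12,16) fires=3 [13,17) fires=3 [14,18) fires=4
i=16 t=22 v=1: → [22,26),[21,25),[20,24),[19,23); WM=18
i=17 t=22 v=5: → [22,26),[21,25),[20,24),[19,23); WM=18
i=18 t=22 v=6: → [22,26),[21,25),[20,24),[19,23); WM=18
i=19 t=23 v=3: → [23,27),[22,26),[21,25),[20,24); WM=20; [15,19) fires=4 [16,20) fires=4
i=20 t=23 v=6: → [23,27),[22,26),[21,25),[20,24); WM=20
i=21 t=23 v=7: → [23,27),[22,26),[21,25),[20,24); WM=20
i=22 t=25 v=2: → [25,29),[24,28),[23,27),[22,26); WM=20
i=23 t=25 v=8: → [25,29),[24,28),[23,27),[22,26); WM=22; [17,21) fires=2 [18,22) fires=2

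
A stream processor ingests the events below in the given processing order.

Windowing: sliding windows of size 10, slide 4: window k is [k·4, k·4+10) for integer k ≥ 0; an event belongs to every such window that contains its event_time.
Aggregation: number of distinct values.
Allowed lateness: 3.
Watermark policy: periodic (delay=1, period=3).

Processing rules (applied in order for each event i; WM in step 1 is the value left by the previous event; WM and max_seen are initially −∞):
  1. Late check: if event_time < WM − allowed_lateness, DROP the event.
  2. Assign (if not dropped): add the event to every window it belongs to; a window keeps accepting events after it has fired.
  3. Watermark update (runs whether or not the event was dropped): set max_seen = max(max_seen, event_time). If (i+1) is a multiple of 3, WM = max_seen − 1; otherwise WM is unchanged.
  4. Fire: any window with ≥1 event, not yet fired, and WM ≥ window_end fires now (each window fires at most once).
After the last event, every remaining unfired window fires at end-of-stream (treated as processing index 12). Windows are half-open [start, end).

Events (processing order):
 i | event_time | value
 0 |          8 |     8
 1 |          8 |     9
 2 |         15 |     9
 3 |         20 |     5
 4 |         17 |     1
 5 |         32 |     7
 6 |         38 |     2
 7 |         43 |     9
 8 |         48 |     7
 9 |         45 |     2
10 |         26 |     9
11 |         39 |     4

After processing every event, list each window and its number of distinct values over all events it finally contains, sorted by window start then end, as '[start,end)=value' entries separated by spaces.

[0,10)=2 [4,14)=2 [8,18)=3 [12,22)=3 [16,26)=2 [20,30)=1 [24,34)=1 [28,38)=1 [32,42)=2 [36,46)=2 [40,50)=3 [44,54)=2 [48,58)=1

i=0 t=8 v=8: → [8,18),[4,14),[0,10); WM=−∞
i=1 t=8 v=9: → [8,18),[4,14),[0,10); WM=−∞
i=2 t=15 v=9: → [12,22),[8,18); WM=14; [0,10) fires=2 [4,14) fires=2
i=3 t=20 v=5: → [20,30),[16,26),[12,22); WM=14
i=4 t=17 v=1: → [16,26),[12,22),[8,18); WM=14
i=5 t=32 v=7: → [32,42),[28,38),[24,34); WM=31; [8,18) fires=3 [12,22) fires=3 [16,26) fires=2 [20,30) fires=1
i=6 t=38 v=2: → [36,46),[32,42); WM=31
i=7 t=43 v=9: → [40,50),[36,46); WM=31
i=8 t=48 v=7: → [48,58),[44,54),[40,50); WM=47; [24,34) fires=1 [28,38) fires=1 [32,42) fires=2 [36,46) fires=2
i=9 t=45 v=2: → [44,54),[40,50),[36,46); WM=47
i=10 t=26 v=9: DROP (t<47-3); WM=47
i=11 t=39 v=4: DROP (t<47-3); WM=47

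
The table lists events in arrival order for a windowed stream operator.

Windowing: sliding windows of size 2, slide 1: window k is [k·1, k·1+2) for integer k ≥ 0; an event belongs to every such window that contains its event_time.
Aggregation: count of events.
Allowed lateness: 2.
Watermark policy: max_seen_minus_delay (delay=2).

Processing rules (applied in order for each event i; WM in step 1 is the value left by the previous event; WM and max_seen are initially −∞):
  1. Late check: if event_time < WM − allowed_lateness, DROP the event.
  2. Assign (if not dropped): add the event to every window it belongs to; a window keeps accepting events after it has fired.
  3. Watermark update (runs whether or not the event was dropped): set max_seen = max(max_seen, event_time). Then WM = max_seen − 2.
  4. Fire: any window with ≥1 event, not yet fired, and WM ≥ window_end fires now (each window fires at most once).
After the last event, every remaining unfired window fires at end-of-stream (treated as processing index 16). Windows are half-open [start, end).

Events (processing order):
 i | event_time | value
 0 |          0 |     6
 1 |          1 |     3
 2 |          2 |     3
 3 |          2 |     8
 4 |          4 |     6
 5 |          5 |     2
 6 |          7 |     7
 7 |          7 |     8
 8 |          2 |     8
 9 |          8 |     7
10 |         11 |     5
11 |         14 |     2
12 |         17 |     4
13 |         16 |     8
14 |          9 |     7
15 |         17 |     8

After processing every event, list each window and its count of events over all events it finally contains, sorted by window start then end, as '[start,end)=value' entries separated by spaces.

[0,2)=2 [1,3)=3 [2,4)=2 [3,5)=1 [4,6)=2 [5,7)=1 [6,8)=2 [7,9)=3 [8,10)=1 [10,12)=1 [11,13)=1 [13,15)=1 [14,16)=1 [15,17)=1 [16,18)=3 [17,19)=2

i=0 t=0 v=6: → [0,2); WM=-2
i=1 t=1 v=3: → [1,3),[0,2); WM=-1
i=2 t=2 v=3: → [2,4),[1,3); WM=0
i=3 t=2 v=8: → [2,4),[1,3); WM=0
i=4 t=4 v=6: → [4,6),[3,5); WM=2; [0,2) fires=2
i=5 t=5 v=2: → [5,7),[4,6); WM=3; [1,3) fires=3
i=6 t=7 v=7: → [7,9),[6,8); WM=5; [2,4) fires=2 [3,5) fires=1
i=7 t=7 v=8: → [7,9),[6,8); WM=5
i=8 t=2 v=8: DROP (t<5-2); WM=5
i=9 t=8 v=7: → [8,10),[7,9); WM=6; [4,6) fires=2
i=10 t=11 v=5: → [11,13),[10,12); WM=9; [5,7) fires=1 [6,8) fires=2 [7,9) fires=3
i=11 t=14 v=2: → [14,16),[13,15); WM=12; [8,10) fires=1 [10,12) fires=1
i=12 t=17 v=4: → [17,19),[16,18); WM=15; [11,13) fires=1 [13,15) fires=1
i=13 t=16 v=8: → [16,18),[15,17); WM=15
i=14 t=9 v=7: DROP (t<15-2); WM=15
i=15 t=17 v=8: → [17,19),[16,18); WM=15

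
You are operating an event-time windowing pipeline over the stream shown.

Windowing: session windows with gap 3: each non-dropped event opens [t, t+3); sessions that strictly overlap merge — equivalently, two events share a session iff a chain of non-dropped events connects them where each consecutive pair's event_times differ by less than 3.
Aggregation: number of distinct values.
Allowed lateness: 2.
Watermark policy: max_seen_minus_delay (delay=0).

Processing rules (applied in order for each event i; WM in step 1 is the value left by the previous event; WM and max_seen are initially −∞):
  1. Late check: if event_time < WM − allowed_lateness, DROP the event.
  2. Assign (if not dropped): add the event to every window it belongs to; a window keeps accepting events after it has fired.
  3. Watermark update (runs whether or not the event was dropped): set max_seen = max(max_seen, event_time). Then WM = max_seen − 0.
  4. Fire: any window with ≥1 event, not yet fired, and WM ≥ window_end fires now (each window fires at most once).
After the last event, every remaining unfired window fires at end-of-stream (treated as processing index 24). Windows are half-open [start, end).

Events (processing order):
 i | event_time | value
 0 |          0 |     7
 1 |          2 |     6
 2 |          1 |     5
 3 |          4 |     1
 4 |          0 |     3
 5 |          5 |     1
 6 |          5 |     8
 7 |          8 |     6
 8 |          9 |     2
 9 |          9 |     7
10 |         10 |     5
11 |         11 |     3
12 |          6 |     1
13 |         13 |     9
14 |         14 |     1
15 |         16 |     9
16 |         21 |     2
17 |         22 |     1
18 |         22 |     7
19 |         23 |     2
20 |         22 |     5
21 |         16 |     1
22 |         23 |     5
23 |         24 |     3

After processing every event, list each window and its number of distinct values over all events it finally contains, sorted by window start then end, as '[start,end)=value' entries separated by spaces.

i=0 t=0 v=7: → [0,3); WM=0
i=1 t=2 v=6: → [0,5); WM=2
i=2 t=1 v=5: → [0,5); WM=2
i=3 t=4 v=1: → [0,7); WM=4
i=4 t=0 v=3: DROP (t<4-2); WM=4
i=5 t=5 v=1: → [0,8); WM=5
i=6 t=5 v=8: → [0,8); WM=5
i=7 t=8 v=6: → [8,11); WM=8
i=8 t=9 v=2: → [8,12); WM=9
i=9 t=9 v=7: → [8,12); WM=9
i=10 t=10 v=5: → [8,13); WM=10
i=11 t=11 v=3: → [8,14); WM=11
i=12 t=6 v=1: DROP (t<11-2); WM=11
i=13 t=13 v=9: → [8,16); WM=13
i=14 t=14 v=1: → [8,17); WM=14
i=15 t=16 v=9: → [8,19); WM=16
i=16 t=21 v=2: → [21,24); WM=21
i=17 t=22 v=1: → [21,25); WM=22
i=18 t=22 v=7: → [21,25); WM=22
i=19 t=23 v=2: → [21,26); WM=23
i=20 t=22 v=5: → [21,26); WM=23
i=21 t=16 v=1: DROP (t<23-2); WM=23
i=22 t=23 v=5: → [21,26); WM=23
i=23 t=24 v=3: → [21,27); WM=24

[0,8)=5 [8,19)=7 [21,27)=5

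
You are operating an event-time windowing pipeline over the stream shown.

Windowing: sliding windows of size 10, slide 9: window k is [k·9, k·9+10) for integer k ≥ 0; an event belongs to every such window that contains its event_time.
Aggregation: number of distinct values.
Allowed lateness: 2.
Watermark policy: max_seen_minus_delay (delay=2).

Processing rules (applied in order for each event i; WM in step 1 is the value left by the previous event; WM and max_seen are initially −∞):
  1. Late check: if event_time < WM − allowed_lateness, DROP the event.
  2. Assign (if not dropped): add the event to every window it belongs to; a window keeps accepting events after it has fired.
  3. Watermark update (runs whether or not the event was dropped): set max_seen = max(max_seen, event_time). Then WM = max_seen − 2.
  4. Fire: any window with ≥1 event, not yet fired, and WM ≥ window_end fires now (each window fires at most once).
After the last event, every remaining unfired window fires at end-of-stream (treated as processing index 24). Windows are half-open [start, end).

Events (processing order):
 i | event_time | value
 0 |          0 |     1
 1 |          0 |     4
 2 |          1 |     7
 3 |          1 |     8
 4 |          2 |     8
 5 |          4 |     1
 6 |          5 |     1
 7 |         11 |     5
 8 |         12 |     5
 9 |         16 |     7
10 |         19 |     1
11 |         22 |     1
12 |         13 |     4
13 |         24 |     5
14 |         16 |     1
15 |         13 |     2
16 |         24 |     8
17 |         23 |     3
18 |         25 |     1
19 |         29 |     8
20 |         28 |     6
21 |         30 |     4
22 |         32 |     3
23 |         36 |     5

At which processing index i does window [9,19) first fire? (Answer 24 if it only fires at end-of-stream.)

11

i=0 t=0 v=1: → [0,10); WM=-2
i=1 t=0 v=4: → [0,10); WM=-2
i=2 t=1 v=7: → [0,10); WM=-1
i=3 t=1 v=8: → [0,10); WM=-1
i=4 t=2 v=8: → [0,10); WM=0
i=5 t=4 v=1: → [0,10); WM=2
i=6 t=5 v=1: → [0,10); WM=3
i=7 t=11 v=5: → [9,19); WM=9
i=8 t=12 v=5: → [9,19); WM=10; [0,10) fires=4
i=9 t=16 v=7: → [9,19); WM=14
i=10 t=19 v=1: → [18,28); WM=17
i=11 t=22 v=1: → [18,28); WM=20; [9,19) fires=2
i=12 t=13 v=4: DROP (t<20-2); WM=20
i=13 t=24 v=5: → [18,28); WM=22
i=14 t=16 v=1: DROP (t<22-2); WM=22
i=15 t=13 v=2: DROP (t<22-2); WM=22
i=16 t=24 v=8: → [18,28); WM=22
i=17 t=23 v=3: → [18,28); WM=22
i=18 t=25 v=1: → [18,28); WM=23
i=19 t=29 v=8: → [27,37); WM=27
i=20 t=28 v=6: → [27,37); WM=27
i=21 t=30 v=4: → [27,37); WM=28; [18,28) fires=4
i=22 t=32 v=3: → [27,37); WM=30
i=23 t=36 v=5: → [36,46),[27,37); WM=34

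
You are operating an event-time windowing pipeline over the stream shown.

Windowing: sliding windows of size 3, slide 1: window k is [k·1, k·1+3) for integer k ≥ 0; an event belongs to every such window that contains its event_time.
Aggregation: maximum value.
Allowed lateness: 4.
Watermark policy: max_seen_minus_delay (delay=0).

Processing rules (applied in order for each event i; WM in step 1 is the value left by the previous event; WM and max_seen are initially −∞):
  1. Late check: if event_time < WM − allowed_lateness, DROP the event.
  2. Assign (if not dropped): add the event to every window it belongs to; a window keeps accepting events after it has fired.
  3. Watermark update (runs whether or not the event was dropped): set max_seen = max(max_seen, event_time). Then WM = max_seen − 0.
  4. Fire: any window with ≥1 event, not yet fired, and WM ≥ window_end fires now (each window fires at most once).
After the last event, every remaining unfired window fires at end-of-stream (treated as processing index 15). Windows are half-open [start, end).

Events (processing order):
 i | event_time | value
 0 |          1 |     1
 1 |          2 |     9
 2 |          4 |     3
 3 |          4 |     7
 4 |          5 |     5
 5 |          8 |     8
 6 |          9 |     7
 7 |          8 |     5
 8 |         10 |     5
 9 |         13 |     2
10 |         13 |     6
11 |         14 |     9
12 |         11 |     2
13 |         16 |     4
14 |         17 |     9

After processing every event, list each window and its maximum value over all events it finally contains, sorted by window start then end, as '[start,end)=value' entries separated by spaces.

[0,3)=9 [1,4)=9 [2,5)=9 [3,6)=7 [4,7)=7 [5,8)=5 [6,9)=8 [7,10)=8 [8,11)=8 [9,12)=7 [10,13)=5 [11,14)=6 [12,15)=9 [13,16)=9 [14,17)=9 [15,18)=9 [16,19)=9 [17,20)=9

i=0 t=1 v=1: → [1,4),[0,3); WM=1
i=1 t=2 v=9: → [2,5),[1,4),[0,3); WM=2
i=2 t=4 v=3: → [4,7),[3,6),[2,5); WM=4; [0,3) fires=9 [1,4) fires=9
i=3 t=4 v=7: → [4,7),[3,6),[2,5); WM=4
i=4 t=5 v=5: → [5,8),[4,7),[3,6); WM=5; [2,5) fires=9
i=5 t=8 v=8: → [8,11),[7,10),[6,9); WM=8; [3,6) fires=7 [4,7) fires=7 [5,8) fires=5
i=6 t=9 v=7: → [9,12),[8,11),[7,10); WM=9; [6,9) fires=8
i=7 t=8 v=5: → [8,11),[7,10),[6,9); WM=9
i=8 t=10 v=5: → [10,13),[9,12),[8,11); WM=10; [7,10) fires=8
i=9 t=13 v=2: → [13,16),[12,15),[11,14); WM=13; [8,11) fires=8 [9,12) fires=7 [10,13) fires=5
i=10 t=13 v=6: → [13,16),[12,15),[11,14); WM=13
i=11 t=14 v=9: → [14,17),[13,16),[12,15); WM=14; [11,14) fires=6
i=12 t=11 v=2: → [11,14),[10,13),[9,12); WM=14
i=13 t=16 v=4: → [16,19),[15,18),[14,17); WM=16; [12,15) fires=9 [13,16) fires=9
i=14 t=17 v=9: → [17,20),[16,19),[15,18); WM=17; [14,17) fires=9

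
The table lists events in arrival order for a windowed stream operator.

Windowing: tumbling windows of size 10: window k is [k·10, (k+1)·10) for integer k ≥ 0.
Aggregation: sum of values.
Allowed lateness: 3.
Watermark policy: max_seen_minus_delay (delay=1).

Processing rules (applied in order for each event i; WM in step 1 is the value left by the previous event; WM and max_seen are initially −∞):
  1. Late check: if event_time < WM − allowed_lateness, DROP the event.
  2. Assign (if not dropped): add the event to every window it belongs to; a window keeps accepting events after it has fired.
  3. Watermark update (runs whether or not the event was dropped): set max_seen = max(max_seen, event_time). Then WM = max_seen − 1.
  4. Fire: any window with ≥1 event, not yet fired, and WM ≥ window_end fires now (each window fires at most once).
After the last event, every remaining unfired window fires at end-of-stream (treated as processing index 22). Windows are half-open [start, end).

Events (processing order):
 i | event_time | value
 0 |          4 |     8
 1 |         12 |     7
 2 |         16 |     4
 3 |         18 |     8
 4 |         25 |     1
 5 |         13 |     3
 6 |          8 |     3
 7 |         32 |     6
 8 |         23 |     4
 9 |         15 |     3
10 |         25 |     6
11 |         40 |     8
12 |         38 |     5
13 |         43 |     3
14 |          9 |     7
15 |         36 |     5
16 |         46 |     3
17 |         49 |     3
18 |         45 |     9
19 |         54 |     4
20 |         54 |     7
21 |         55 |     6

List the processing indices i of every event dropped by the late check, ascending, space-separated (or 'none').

5 6 8 9 10 14 15

i=0 t=4 v=8: → [0,10); WM=3
i=1 t=12 v=7: → [10,20); WM=11; [0,10) fires=8
i=2 t=16 v=4: → [10,20); WM=15
i=3 t=18 v=8: → [10,20); WM=17
i=4 t=25 v=1: → [20,30); WM=24; [10,20) fires=19
i=5 t=13 v=3: DROP (t<24-3); WM=24
i=6 t=8 v=3: DROP (t<24-3); WM=24
i=7 t=32 v=6: → [30,40); WM=31; [20,30) fires=1
i=8 t=23 v=4: DROP (t<31-3); WM=31
i=9 t=15 v=3: DROP (t<31-3); WM=31
i=10 t=25 v=6: DROP (t<31-3); WM=31
i=11 t=40 v=8: → [40,50); WM=39
i=12 t=38 v=5: → [30,40); WM=39
i=13 t=43 v=3: → [40,50); WM=42; [30,40) fires=11
i=14 t=9 v=7: DROP (t<42-3); WM=42
i=15 t=36 v=5: DROP (t<42-3); WM=42
i=16 t=46 v=3: → [40,50); WM=45
i=17 t=49 v=3: → [40,50); WM=48
i=18 t=45 v=9: → [40,50); WM=48
i=19 t=54 v=4: → [50,60); WM=53; [40,50) fires=26
i=20 t=54 v=7: → [50,60); WM=53
i=21 t=55 v=6: → [50,60); WM=54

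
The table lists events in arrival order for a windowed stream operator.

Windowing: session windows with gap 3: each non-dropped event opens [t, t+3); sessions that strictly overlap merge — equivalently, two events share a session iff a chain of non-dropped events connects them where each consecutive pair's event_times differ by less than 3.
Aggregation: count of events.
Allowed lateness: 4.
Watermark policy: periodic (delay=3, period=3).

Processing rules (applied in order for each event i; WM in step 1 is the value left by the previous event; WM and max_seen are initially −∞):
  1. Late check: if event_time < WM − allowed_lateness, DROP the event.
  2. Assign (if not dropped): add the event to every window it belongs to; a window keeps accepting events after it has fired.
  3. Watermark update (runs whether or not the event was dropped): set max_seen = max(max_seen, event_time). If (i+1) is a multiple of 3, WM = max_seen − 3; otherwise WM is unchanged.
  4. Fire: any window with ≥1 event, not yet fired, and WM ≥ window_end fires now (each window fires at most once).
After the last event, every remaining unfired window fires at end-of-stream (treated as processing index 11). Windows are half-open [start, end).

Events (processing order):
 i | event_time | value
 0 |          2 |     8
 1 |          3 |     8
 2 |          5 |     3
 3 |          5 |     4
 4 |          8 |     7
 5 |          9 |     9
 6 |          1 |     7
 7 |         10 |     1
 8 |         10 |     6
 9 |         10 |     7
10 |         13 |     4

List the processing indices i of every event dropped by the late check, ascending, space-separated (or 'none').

6

i=0 t=2 v=8: → [2,5); WM=−∞
i=1 t=3 v=8: → [2,6); WM=−∞
i=2 t=5 v=3: → [2,8); WM=2
i=3 t=5 v=4: → [2,8); WM=2
i=4 t=8 v=7: → [8,11); WM=2
i=5 t=9 v=9: → [8,12); WM=6
i=6 t=1 v=7: DROP (t<6-4); WM=6
i=7 t=10 v=1: → [8,13); WM=6
i=8 t=10 v=6: → [8,13); WM=7
i=9 t=10 v=7: → [8,13); WM=7
i=10 t=13 v=4: → [13,16); WM=7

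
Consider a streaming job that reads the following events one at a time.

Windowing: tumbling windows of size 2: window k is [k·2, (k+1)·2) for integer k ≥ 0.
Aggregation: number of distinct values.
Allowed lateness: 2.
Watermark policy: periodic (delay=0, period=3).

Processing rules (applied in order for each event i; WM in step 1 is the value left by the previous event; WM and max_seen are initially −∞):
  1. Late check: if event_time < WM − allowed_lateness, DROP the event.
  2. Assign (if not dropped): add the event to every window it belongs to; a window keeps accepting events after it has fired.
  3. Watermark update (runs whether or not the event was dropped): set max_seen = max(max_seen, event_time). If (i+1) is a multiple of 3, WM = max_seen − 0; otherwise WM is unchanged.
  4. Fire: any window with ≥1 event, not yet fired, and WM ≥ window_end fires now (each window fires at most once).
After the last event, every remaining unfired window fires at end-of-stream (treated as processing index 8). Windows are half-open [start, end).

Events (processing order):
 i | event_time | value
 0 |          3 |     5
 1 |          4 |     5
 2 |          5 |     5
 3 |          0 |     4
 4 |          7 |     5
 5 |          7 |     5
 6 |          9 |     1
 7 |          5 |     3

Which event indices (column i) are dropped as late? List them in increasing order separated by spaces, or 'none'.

i=0 t=3 v=5: → [2,4); WM=−∞
i=1 t=4 v=5: → [4,6); WM=−∞
i=2 t=5 v=5: → [4,6); WM=5; [2,4) fires=1
i=3 t=0 v=4: DROP (t<5-2); WM=5
i=4 t=7 v=5: → [6,8); WM=5
i=5 t=7 v=5: → [6,8); WM=7; [4,6) fires=1
i=6 t=9 v=1: → [8,10); WM=7
i=7 t=5 v=3: → [4,6); WM=7

3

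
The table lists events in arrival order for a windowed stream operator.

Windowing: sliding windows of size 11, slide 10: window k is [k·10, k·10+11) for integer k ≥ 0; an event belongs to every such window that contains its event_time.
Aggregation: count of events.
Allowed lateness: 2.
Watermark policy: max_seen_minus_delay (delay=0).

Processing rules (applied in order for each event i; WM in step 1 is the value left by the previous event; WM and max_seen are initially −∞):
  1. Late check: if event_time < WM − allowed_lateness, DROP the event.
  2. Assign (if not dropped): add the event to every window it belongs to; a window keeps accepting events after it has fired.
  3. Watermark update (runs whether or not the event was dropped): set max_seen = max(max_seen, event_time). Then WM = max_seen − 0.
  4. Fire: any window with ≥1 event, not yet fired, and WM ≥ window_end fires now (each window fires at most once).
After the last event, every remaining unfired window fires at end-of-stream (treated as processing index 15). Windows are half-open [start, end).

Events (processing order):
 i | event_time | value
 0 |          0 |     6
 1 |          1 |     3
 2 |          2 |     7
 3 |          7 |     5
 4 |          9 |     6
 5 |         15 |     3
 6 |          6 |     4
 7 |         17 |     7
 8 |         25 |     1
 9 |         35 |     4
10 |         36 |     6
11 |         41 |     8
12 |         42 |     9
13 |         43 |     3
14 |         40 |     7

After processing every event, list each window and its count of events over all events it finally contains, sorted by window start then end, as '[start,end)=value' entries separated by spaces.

i=0 t=0 v=6: → [0,11); WM=0
i=1 t=1 v=3: → [0,11); WM=1
i=2 t=2 v=7: → [0,11); WM=2
i=3 t=7 v=5: → [0,11); WM=7
i=4 t=9 v=6: → [0,11); WM=9
i=5 t=15 v=3: → [10,21); WM=15; [0,11) fires=5
i=6 t=6 v=4: DROP (t<15-2); WM=15
i=7 t=17 v=7: → [10,21); WM=17
i=8 t=25 v=1: → [20,31); WM=25; [10,21) fires=2
i=9 t=35 v=4: → [30,41); WM=35; [20,31) fires=1
i=10 t=36 v=6: → [30,41); WM=36
i=11 t=41 v=8: → [40,51); WM=41; [30,41) fires=2
i=12 t=42 v=9: → [40,51); WM=42
i=13 t=43 v=3: → [40,51); WM=43
i=14 t=40 v=7: DROP (t<43-2); WM=43

[0,11)=5 [10,21)=2 [20,31)=1 [30,41)=2 [40,51)=3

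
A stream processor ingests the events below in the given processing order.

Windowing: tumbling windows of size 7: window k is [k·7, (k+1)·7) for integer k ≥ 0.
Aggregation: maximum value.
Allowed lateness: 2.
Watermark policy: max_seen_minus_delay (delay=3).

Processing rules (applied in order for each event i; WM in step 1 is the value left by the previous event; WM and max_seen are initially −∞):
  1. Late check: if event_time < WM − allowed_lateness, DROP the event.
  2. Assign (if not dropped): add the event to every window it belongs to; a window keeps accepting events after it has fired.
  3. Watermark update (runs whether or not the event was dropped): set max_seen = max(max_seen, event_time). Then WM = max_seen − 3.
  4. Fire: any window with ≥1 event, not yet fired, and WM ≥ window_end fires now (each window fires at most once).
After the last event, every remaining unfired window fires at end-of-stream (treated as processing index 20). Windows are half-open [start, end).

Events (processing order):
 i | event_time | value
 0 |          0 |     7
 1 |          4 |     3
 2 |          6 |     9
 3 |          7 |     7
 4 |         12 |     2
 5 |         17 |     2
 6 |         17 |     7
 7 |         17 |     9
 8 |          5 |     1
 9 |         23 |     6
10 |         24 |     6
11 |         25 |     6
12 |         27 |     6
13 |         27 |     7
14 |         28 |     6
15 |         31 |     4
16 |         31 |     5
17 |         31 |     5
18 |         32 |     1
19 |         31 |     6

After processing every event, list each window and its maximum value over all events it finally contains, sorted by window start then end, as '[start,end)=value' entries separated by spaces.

i=0 t=0 v=7: → [0,7); WM=-3
i=1 t=4 v=3: → [0,7); WM=1
i=2 t=6 v=9: → [0,7); WM=3
i=3 t=7 v=7: → [7,14); WM=4
i=4 t=12 v=2: → [7,14); WM=9; [0,7) fires=9
i=5 t=17 v=2: → [14,21); WM=14; [7,14) fires=7
i=6 t=17 v=7: → [14,21); WM=14
i=7 t=17 v=9: → [14,21); WM=14
i=8 t=5 v=1: DROP (t<14-2); WM=14
i=9 t=23 v=6: → [21,28); WM=20
i=10 t=24 v=6: → [21,28); WM=21; [14,21) fires=9
i=11 t=25 v=6: → [21,28); WM=22
i=12 t=27 v=6: → [21,28); WM=24
i=13 t=27 v=7: → [21,28); WM=24
i=14 t=28 v=6: → [28,35); WM=25
i=15 t=31 v=4: → [28,35); WM=28; [21,28) fires=7
i=16 t=31 v=5: → [28,35); WM=28
i=17 t=31 v=5: → [28,35); WM=28
i=18 t=32 v=1: → [28,35); WM=29
i=19 t=31 v=6: → [28,35); WM=29

[0,7)=9 [7,14)=7 [14,21)=9 [21,28)=7 [28,35)=6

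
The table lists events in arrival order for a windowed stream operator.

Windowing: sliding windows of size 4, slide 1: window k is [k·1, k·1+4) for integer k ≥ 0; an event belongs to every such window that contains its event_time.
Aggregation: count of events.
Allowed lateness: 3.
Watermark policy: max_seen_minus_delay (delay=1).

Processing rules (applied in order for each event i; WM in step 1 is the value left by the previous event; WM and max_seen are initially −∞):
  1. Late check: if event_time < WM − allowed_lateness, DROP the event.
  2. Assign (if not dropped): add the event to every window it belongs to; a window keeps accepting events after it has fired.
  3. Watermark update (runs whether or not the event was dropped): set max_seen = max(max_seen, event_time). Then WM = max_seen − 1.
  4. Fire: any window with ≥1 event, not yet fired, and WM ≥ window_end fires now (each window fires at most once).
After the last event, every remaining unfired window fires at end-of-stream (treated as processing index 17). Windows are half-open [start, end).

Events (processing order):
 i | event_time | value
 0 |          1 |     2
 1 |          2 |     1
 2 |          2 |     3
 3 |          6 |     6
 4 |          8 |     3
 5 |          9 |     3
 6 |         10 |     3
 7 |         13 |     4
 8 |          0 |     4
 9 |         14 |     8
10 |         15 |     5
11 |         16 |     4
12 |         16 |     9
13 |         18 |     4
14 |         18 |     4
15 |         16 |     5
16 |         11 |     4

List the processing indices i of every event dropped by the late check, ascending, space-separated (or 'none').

8 16

i=0 t=1 v=2: → [1,5),[0,4); WM=0
i=1 t=2 v=1: → [2,6),[1,5),[0,4); WM=1
i=2 t=2 v=3: → [2,6),[1,5),[0,4); WM=1
i=3 t=6 v=6: → [6,10),[5,9),[4,8),[3,7); WM=5; [0,4) fires=3 [1,5) fires=3
i=4 t=8 v=3: → [8,12),[7,11),[6,10),[5,9); WM=7; [2,6) fires=2 [3,7) fires=1
i=5 t=9 v=3: → [9,13),[8,12),[7,11),[6,10); WM=8; [4,8) fires=1
i=6 t=10 v=3: → [10,14),[9,13),[8,12),[7,11); WM=9; [5,9) fires=2
i=7 t=13 v=4: → [13,17),[12,16),[11,15),[10,14); WM=12; [6,10) fires=3 [7,11) fires=3 [8,12) fires=3
i=8 t=0 v=4: DROP (t<12-3); WM=12
i=9 t=14 v=8: → [14,18),[13,17),[12,16),[11,15); WM=13; [9,13) fires=2
i=10 t=15 v=5: → [15,19),[14,18),[13,17),[12,16); WM=14; [10,14) fires=2
i=11 t=16 v=4: → [16,20),[15,19),[14,18),[13,17); WM=15; [11,15) fires=2
i=12 t=16 v=9: → [16,20),[15,19),[14,18),[13,17); WM=15
i=13 t=18 v=4: → [18,22),[17,21),[16,20),[15,19); WM=17; [12,16) fires=3 [13,17) fires=5
i=14 t=18 v=4: → [18,22),[17,21),[16,20),[15,19); WM=17
i=15 t=16 v=5: → [16,20),[15,19),[14,18),[13,17); WM=17
i=16 t=11 v=4: DROP (t<17-3); WM=17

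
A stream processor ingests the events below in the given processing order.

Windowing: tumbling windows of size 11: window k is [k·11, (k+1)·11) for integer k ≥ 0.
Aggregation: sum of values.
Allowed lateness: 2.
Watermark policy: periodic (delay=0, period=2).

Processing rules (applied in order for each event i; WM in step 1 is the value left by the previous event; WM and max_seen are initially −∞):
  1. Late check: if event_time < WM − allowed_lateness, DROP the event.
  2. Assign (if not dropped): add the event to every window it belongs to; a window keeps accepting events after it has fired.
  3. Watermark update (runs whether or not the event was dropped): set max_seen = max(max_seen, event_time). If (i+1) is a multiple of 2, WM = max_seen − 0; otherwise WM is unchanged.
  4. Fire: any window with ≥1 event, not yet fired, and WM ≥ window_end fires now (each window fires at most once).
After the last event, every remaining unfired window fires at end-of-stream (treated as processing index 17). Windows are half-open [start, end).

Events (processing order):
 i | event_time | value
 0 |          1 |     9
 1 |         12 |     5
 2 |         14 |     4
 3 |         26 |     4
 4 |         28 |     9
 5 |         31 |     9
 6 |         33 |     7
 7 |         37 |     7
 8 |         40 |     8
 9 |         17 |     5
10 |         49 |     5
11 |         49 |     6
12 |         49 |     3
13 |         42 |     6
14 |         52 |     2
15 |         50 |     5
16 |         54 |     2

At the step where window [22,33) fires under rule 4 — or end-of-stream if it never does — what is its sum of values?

22

i=0 t=1 v=9: → [0,11); WM=−∞
i=1 t=12 v=5: → [11,22); WM=12; [0,11) fires=9
i=2 t=14 v=4: → [11,22); WM=12
i=3 t=26 v=4: → [22,33); WM=26; [11,22) fires=9
i=4 t=28 v=9: → [22,33); WM=26
i=5 t=31 v=9: → [22,33); WM=31
i=6 t=33 v=7: → [33,44); WM=31
i=7 t=37 v=7: → [33,44); WM=37; [22,33) fires=22
i=8 t=40 v=8: → [33,44); WM=37
i=9 t=17 v=5: DROP (t<37-2); WM=40
i=10 t=49 v=5: → [44,55); WM=40
i=11 t=49 v=6: → [44,55); WM=49; [33,44) fires=22
i=12 t=49 v=3: → [44,55); WM=49
i=13 t=42 v=6: DROP (t<49-2); WM=49
i=14 t=52 v=2: → [44,55); WM=49
i=15 t=50 v=5: → [44,55); WM=52
i=16 t=54 v=2: → [44,55); WM=52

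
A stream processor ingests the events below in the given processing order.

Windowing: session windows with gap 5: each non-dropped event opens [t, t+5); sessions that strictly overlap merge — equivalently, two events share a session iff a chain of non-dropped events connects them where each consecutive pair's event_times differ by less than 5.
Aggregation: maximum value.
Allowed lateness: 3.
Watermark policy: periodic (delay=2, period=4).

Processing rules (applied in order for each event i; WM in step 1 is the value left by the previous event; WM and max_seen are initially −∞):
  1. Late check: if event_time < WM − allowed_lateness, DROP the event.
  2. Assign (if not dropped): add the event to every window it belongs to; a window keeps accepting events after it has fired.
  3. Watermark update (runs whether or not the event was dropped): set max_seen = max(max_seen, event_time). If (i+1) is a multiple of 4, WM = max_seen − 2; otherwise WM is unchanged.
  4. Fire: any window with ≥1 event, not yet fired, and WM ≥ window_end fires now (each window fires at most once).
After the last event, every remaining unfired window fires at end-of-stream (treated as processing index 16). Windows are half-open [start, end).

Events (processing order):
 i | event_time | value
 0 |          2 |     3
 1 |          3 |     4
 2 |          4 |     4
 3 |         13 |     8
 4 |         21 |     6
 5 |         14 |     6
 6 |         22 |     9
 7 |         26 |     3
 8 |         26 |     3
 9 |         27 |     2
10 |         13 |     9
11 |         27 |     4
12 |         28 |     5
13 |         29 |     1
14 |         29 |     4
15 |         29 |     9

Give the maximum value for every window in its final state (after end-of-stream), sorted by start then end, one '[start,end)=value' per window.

i=0 t=2 v=3: → [2,7); WM=−∞
i=1 t=3 v=4: → [2,8); WM=−∞
i=2 t=4 v=4: → [2,9); WM=−∞
i=3 t=13 v=8: → [13,18); WM=11
i=4 t=21 v=6: → [21,26); WM=11
i=5 t=14 v=6: → [13,19); WM=11
i=6 t=22 v=9: → [21,27); WM=11
i=7 t=26 v=3: → [21,31); WM=24
i=8 t=26 v=3: → [21,31); WM=24
i=9 t=27 v=2: → [21,32); WM=24
i=10 t=13 v=9: DROP (t<24-3); WM=24
i=11 t=27 v=4: → [21,32); WM=25
i=12 t=28 v=5: → [21,33); WM=25
i=13 t=29 v=1: → [21,34); WM=25
i=14 t=29 v=4: → [21,34); WM=25
i=15 t=29 v=9: → [21,34); WM=27

[2,9)=4 [13,19)=8 [21,34)=9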